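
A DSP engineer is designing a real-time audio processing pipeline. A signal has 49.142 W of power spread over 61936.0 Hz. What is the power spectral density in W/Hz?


Power spectral density:
PSD = P / BW
    = 49.142 / 61936.0
    = 0.00079343 W/Hz

0.00079343 W/Hz


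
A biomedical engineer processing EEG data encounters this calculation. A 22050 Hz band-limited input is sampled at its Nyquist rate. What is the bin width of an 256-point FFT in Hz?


Step 1 — Nyquist sampling rate:
fs = 2 * fmax = 2 * 22050 = 44100 Hz

Step 2 — DFT bin spacing:
df = fs / N = 44100 / 256 = 172.2656 Hz

172.2656 Hz


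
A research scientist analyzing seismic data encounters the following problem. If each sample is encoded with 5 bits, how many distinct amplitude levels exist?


Number of quantization levels = 2^N
= 2^5
= 32

32


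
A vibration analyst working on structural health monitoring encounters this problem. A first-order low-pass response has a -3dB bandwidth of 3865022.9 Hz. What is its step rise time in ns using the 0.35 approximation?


Rise time from bandwidth relationship:
tr = 0.35 / BW
   = 0.35 / 3865022.9
   = 9.055573772e-08 s
   = 90.5557 ns

90.5557 ns


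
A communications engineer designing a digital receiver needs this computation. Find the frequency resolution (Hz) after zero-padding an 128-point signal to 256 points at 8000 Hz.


Frequency resolution after zero-padding:
N_padded = 128 * 2 = 256
df = fs / N_padded
   = 8000 / 256
   = 31.25 Hz

31.25 Hz


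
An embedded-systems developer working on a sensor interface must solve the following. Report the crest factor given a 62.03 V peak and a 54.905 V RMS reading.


Crest factor is the ratio of peak to RMS:
CF = V_peak / V_rms
   = 62.03 / 54.905
   = 1.1298

1.1298


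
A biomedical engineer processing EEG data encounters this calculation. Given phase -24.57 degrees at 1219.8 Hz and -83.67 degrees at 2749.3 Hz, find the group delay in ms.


Group delay from phase difference:
tau = -d(phi)/d(omega)
d(phi) = -59.1 deg = -1.03149 rad
d(omega) = 2*pi*(2749.3 - 1219.8) = 9610.1319 rad/s
tau = -(-1.03149) / 9610.1319
    = 0.1073 ms

0.1073 ms


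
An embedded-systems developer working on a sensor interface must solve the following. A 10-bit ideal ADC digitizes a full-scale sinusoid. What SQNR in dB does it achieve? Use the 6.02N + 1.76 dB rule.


Theoretical SNR for a full-scale sinusoid:
SNR = 6.02 * N + 1.76
    = 6.02 * 10 + 1.76
    = 60.2 + 1.76
    = 61.96 dB

61.96 dB


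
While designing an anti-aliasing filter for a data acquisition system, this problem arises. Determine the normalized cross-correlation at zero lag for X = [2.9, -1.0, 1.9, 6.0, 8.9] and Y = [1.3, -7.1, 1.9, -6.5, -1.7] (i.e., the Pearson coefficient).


Pearson correlation coefficient (population):
r = cov(X,Y) / (std(X) * std(Y))
Mean X = 3.74, Mean Y = -2.42
Cov(X,Y) = 1.1208
Std(X) = 3.41444, Std(Y) = 3.783332
r = 0.0868

0.0868


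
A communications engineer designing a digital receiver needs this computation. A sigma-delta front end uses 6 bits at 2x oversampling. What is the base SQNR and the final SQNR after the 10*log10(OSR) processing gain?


Step 1 — baseline SQNR at Nyquist:
SQNR_base = 6.02*N + 1.76
          = 6.02*6 + 1.76
          = 37.88 dB

Step 2 — oversampling processing gain:
G = 10*log10(OSR) = 10*log10(2) = 3.01 dB

Step 3 — total:
SQNR_total = 37.88 + 3.01 = 40.89 dB

Base SQNR = 37.88 dB; oversampled SQNR = 40.89 dB


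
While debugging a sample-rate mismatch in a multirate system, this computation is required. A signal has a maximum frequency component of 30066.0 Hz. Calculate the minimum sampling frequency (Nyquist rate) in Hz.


The Nyquist rate is twice the maximum frequency component.
fs_min = 2 * fmax
      = 2 * 30066.0
      = 60132.0 Hz

60132.0


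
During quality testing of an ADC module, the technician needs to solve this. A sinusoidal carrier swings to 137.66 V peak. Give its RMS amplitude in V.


RMS voltage for a sinusoidal waveform:
V_rms = V_peak / sqrt(2)
      = 137.66 / 1.414214
      = 97.34 V

97.34 V


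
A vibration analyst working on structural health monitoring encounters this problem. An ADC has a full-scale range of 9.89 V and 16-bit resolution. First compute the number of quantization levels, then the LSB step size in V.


Step 1 — number of quantization levels:
L = 2^N = 2^16 = 65536

Step 2 — LSB step size:
delta = Vfs / L
      = 9.89 / 65536
      = 0.00015091 V

Levels = 65536; step size = 0.00015091 V


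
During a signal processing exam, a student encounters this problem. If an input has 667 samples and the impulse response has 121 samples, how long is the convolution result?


Linear convolution output length:
L = N + M - 1
  = 667 + 121 - 1
  = 787 samples

787


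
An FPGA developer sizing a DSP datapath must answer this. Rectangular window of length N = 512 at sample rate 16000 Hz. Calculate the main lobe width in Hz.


Main lobe width for a rectangular window:
Width = 2 * fs / N
      = 2 * 16000 / 512
      = 32000 / 512
      = 62.5 Hz

62.5 Hz


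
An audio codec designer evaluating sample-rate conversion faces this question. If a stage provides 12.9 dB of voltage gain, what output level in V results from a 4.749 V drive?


Output voltage from dB gain:
V_out = V_in * 10^(gain_dB / 20)
      = 4.749 * 10^(12.9 / 20)
      = 4.749 * 4.415704
      = 20.9702 V

20.9702 V


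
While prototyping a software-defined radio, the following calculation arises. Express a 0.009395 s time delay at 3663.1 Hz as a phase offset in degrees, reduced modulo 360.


Phase shift from frequency and time delay:
phi = 360 * f * t_delay
    = 360 * 3663.1 * 0.009395
    = 12389.34 degrees
    mod 360 = 149.34 degrees

149.34 degrees


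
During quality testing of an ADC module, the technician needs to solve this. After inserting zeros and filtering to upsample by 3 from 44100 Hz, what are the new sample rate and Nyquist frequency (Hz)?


Step 1 — output sample rate after interpolation by L:
fs_out = L * fs_in = 3 * 44100 = 132300 Hz

Step 2 — Nyquist frequency of the output stream:
f_Nyq = fs_out / 2 = 132300 / 2 = 66150.0 Hz

fs_out = 132300 Hz; f_Nyquist = 66150.0 Hz


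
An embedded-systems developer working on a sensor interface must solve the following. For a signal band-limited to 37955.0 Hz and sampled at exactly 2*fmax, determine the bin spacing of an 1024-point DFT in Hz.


Step 1 — Nyquist sampling rate:
fs = 2 * fmax = 2 * 37955.0 = 75910.0 Hz

Step 2 — DFT bin spacing:
df = fs / N = 75910.0 / 1024 = 74.1309 Hz

74.1309 Hz


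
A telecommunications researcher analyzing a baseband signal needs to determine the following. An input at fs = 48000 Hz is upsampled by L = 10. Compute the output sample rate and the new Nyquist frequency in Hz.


Step 1 — output sample rate after interpolation by L:
fs_out = L * fs_in = 10 * 48000 = 480000 Hz

Step 2 — Nyquist frequency of the output stream:
f_Nyq = fs_out / 2 = 480000 / 2 = 240000.0 Hz

fs_out = 480000 Hz; f_Nyquist = 240000.0 Hz


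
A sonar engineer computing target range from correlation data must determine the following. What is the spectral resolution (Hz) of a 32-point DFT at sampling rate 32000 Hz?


DFT frequency resolution:
df = fs / N
   = 32000 / 32
   = 1000.0 Hz

1000.0 Hz


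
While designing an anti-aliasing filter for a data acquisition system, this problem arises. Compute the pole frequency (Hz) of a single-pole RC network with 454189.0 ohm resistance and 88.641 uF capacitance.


Cutoff frequency of a first-order RC filter:
fc = 1 / (2 * pi * R * C)
C = 88.641 uF = 8.8641e-05 F
fc = 1 / (2 * pi * 454189.0 * 8.8641e-05)
   = 1 / 252.95957742107
   = 0.003953 Hz

0.003953 Hz


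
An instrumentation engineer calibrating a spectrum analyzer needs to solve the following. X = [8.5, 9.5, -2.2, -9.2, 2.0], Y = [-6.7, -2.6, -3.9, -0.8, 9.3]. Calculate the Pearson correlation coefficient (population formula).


Pearson correlation coefficient (population):
r = cov(X,Y) / (std(X) * std(Y))
Mean X = 1.72, Mean Y = -0.94
Cov(X,Y) = -7.8052
Std(X) = 6.945329, Std(Y) = 5.469406
r = -0.2055

-0.2055


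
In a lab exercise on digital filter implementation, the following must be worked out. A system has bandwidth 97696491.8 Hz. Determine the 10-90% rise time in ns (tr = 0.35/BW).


Rise time from bandwidth relationship:
tr = 0.35 / BW
   = 0.35 / 97696491.8
   = 3.582523728e-09 s
   = 3.5825 ns

3.5825 ns


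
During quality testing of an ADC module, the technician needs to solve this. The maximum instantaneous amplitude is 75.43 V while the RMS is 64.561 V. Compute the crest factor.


Crest factor is the ratio of peak to RMS:
CF = V_peak / V_rms
   = 75.43 / 64.561
   = 1.1684

1.1684


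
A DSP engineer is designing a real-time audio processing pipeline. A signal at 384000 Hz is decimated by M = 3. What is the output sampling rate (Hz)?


Decimation reduces the sample rate:
fs_out = fs_in / M
       = 384000 / 3
       = 128000.0 Hz

128000.0 Hz


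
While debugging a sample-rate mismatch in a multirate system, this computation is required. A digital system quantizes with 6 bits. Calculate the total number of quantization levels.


Number of quantization levels = 2^N
= 2^6
= 64

64


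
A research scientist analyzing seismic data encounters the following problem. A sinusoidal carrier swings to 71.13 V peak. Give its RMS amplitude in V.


RMS voltage for a sinusoidal waveform:
V_rms = V_peak / sqrt(2)
      = 71.13 / 1.414214
      = 50.297 V

50.297 V


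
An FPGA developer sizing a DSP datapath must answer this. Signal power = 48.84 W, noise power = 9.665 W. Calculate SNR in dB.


SNR in decibels:
SNR = 10 * log10(Ps / Pn)
    = 10 * log10(48.84 / 9.665)
    = 10 * log10(5.0533)
    = 10 * 0.7036
    = 7.04 dB

7.04 dB


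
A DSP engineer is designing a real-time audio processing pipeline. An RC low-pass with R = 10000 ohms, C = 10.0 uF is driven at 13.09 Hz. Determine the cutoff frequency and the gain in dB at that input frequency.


Step 1 — cutoff frequency:
fc = 1 / (2*pi*R*C)
C = 10.0 uF = 1e-05 F
fc = 1 / (2*pi*10000*1e-05)
   = 1.59155 Hz

Step 2 — magnitude at f = 13.09 Hz:
|H(f)| = 1 / sqrt(1 + (f/fc)^2)
f/fc = 13.09 / 1.59155 = 8.224687
|H| = 1 / sqrt(1 + 67.645476) = 0.1206963
|H|_dB = 20*log10(0.1206963) = -18.37 dB

fc = 1.59155 Hz; |H(13.09 Hz)| = -18.37 dB


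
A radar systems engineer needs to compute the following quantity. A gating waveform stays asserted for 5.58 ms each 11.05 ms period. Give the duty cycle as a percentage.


Duty cycle as a percentage:
DC = (t_on / T) * 100
   = (5.58 / 11.05) * 100
   = 0.504977 * 100
   = 50.5 %

50.5 %


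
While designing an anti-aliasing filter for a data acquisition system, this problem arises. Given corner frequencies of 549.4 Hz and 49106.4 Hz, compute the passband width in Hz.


Bandwidth is the difference of -3dB frequencies:
BW = f_high - f_low
   = 49106.4 - 549.4
   = 48557.0 Hz

48557.0 Hz


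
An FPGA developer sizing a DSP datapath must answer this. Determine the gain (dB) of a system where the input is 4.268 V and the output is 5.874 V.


Voltage gain in dB:
G = 20 * log10(Vout / Vin)
  = 20 * log10(5.874 / 4.268)
  = 20 * log10(1.376289)
  = 20 * 0.13871
  = 2.77 dB

2.77 dB


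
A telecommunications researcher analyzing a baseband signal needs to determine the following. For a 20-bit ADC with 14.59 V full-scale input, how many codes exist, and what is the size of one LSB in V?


Step 1 — number of quantization levels:
L = 2^N = 2^20 = 1048576

Step 2 — LSB step size:
delta = Vfs / L
      = 14.59 / 1048576
      = 1.391e-05 V

Levels = 1048576; step size = 1.391e-05 V


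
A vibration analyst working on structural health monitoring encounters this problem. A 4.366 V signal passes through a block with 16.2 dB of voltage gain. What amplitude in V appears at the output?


Output voltage from dB gain:
V_out = V_in * 10^(gain_dB / 20)
      = 4.366 * 10^(16.2 / 20)
      = 4.366 * 6.456542
      = 28.1893 V

28.1893 V


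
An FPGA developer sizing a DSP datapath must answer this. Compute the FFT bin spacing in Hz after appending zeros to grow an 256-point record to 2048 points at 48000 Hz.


Frequency resolution after zero-padding:
N_padded = 256 * 8 = 2048
df = fs / N_padded
   = 48000 / 2048
   = 23.4375 Hz

23.4375 Hz


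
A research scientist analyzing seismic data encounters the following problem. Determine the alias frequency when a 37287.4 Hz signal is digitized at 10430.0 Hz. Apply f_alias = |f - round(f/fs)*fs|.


Compute the nearest integer multiple of fs to the signal:
n = round(37287.4 / 10430.0) = 4
f_alias = |37287.4 - 4 * 10430.0|
        = |37287.4 - 41720.0|
        = 4432.6 Hz

4432.6


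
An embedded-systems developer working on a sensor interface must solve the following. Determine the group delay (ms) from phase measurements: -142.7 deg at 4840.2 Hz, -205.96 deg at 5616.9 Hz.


Group delay from phase difference:
tau = -d(phi)/d(omega)
d(phi) = -63.26 deg = -1.104095 rad
d(omega) = 2*pi*(5616.9 - 4840.2) = 4880.15 rad/s
tau = -(-1.104095) / 4880.15
    = 0.2262 ms

0.2262 ms


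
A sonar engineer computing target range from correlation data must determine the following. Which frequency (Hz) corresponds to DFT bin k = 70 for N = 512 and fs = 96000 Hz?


Frequency of DFT bin k:
f_k = k * fs / N
    = 70 * 96000 / 512
    = 6720000 / 512
    = 13125.0 Hz

13125.0 Hz


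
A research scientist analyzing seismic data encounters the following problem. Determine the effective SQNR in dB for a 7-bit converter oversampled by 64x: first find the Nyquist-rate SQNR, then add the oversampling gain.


Step 1 — baseline SQNR at Nyquist:
SQNR_base = 6.02*N + 1.76
          = 6.02*7 + 1.76
          = 43.9 dB

Step 2 — oversampling processing gain:
G = 10*log10(OSR) = 10*log10(64) = 18.06 dB

Step 3 — total:
SQNR_total = 43.9 + 18.06 = 61.96 dB

Base SQNR = 43.9 dB; oversampled SQNR = 61.96 dB


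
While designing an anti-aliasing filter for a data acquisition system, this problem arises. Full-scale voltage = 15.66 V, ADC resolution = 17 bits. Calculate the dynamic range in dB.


Dynamic range from full-scale to LSB:
V_min = V_max / 2^bits = 15.66 / 2^17
DR = 20 * log10(V_max / V_min)
   = 20 * log10(2^17)
   = 20 * 17 * log10(2)
   = 102.35 dB

102.35 dB


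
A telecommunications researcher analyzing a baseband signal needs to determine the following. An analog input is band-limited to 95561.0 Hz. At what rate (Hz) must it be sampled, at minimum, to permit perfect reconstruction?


The Nyquist rate is twice the maximum frequency component.
fs_min = 2 * fmax
      = 2 * 95561.0
      = 191122.0 Hz

191122.0


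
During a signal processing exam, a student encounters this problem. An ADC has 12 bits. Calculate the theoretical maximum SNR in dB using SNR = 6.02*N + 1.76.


Theoretical SNR for a full-scale sinusoid:
SNR = 6.02 * N + 1.76
    = 6.02 * 12 + 1.76
    = 72.24 + 1.76
    = 74.0 dB

74.0 dB


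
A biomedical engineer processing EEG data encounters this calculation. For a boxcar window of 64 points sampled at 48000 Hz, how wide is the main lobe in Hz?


Main lobe width for a rectangular window:
Width = 2 * fs / N
      = 2 * 48000 / 64
      = 96000 / 64
      = 1500.0 Hz

1500.0 Hz


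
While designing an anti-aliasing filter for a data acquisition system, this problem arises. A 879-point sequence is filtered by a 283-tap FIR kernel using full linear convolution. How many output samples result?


Linear convolution output length:
L = N + M - 1
  = 879 + 283 - 1
  = 1161 samples

1161


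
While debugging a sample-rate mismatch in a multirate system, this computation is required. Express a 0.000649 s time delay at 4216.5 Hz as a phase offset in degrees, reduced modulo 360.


Phase shift from frequency and time delay:
phi = 360 * f * t_delay
    = 360 * 4216.5 * 0.000649
    = 985.14 degrees
    mod 360 = 265.14 degrees

265.14 degrees


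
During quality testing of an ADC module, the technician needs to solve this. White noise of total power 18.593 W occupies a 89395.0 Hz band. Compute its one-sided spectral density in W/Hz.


Power spectral density:
PSD = P / BW
    = 18.593 / 89395.0
    = 0.00020799 W/Hz

0.00020799 W/Hz


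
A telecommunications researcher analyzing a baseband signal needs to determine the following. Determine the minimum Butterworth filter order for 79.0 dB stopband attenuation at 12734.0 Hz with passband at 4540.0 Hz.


Butterworth filter order formula:
n = log10(10^(A/10) - 1) / (2 * log10(f_stop/f_pass))
10^(79.0/10) - 1 = 79432822.4724
f_stop/f_pass = 12734.0 / 4540.0 = 2.8048
n = 8.8188 -> ceil = 9

9


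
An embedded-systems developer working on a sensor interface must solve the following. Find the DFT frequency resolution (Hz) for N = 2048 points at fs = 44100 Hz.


DFT frequency resolution:
df = fs / N
   = 44100 / 2048
   = 21.5332 Hz

21.5332 Hz


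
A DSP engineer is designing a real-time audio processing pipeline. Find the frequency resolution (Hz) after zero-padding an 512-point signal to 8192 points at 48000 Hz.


Frequency resolution after zero-padding:
N_padded = 512 * 16 = 8192
df = fs / N_padded
   = 48000 / 8192
   = 5.8594 Hz

5.8594 Hz


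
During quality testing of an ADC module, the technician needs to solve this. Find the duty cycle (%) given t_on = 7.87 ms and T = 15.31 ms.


Duty cycle as a percentage:
DC = (t_on / T) * 100
   = (7.87 / 15.31) * 100
   = 0.514043 * 100
   = 51.4 %

51.4 %


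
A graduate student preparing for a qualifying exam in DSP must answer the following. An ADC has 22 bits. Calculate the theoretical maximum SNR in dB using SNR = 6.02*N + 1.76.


Theoretical SNR for a full-scale sinusoid:
SNR = 6.02 * N + 1.76
    = 6.02 * 22 + 1.76
    = 132.44 + 1.76
    = 134.2 dB

134.2 dB


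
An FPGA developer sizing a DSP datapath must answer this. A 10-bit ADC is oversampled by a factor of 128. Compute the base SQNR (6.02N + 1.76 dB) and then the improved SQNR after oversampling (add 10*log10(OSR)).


Step 1 — baseline SQNR at Nyquist:
SQNR_base = 6.02*N + 1.76
          = 6.02*10 + 1.76
          = 61.96 dB

Step 2 — oversampling processing gain:
G = 10*log10(OSR) = 10*log10(128) = 21.07 dB

Step 3 — total:
SQNR_total = 61.96 + 21.07 = 83.03 dB

Base SQNR = 61.96 dB; oversampled SQNR = 83.03 dB


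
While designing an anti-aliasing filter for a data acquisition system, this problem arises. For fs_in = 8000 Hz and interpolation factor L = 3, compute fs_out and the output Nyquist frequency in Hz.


Step 1 — output sample rate after interpolation by L:
fs_out = L * fs_in = 3 * 8000 = 24000 Hz

Step 2 — Nyquist frequency of the output stream:
f_Nyq = fs_out / 2 = 24000 / 2 = 12000.0 Hz

fs_out = 24000 Hz; f_Nyquist = 12000.0 Hz


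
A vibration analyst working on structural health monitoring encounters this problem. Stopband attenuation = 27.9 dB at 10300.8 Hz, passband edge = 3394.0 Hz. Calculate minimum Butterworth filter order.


Butterworth filter order formula:
n = log10(10^(A/10) - 1) / (2 * log10(f_stop/f_pass))
10^(27.9/10) - 1 = 615.595
f_stop/f_pass = 10300.8 / 3394.0 = 3.035
n = 2.8925 -> ceil = 3

3


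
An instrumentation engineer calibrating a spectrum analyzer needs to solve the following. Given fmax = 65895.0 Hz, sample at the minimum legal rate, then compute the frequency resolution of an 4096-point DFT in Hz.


Step 1 — Nyquist sampling rate:
fs = 2 * fmax = 2 * 65895.0 = 131790.0 Hz

Step 2 — DFT bin spacing:
df = fs / N = 131790.0 / 4096 = 32.1753 Hz

32.1753 Hz


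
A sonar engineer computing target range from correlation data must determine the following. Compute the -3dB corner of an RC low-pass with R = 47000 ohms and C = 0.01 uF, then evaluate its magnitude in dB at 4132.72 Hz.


Step 1 — cutoff frequency:
fc = 1 / (2*pi*R*C)
C = 0.01 uF = 1e-08 F
fc = 1 / (2*pi*47000*1e-08)
   = 338.628 Hz

Step 2 — magnitude at f = 4132.72 Hz:
|H(f)| = 1 / sqrt(1 + (f/fc)^2)
f/fc = 4132.72 / 338.628 = 12.204307
|H| = 1 / sqrt(1 + 148.945109) = 0.0816646
|H|_dB = 20*log10(0.0816646) = -21.76 dB

fc = 338.628 Hz; |H(4132.72 Hz)| = -21.76 dB


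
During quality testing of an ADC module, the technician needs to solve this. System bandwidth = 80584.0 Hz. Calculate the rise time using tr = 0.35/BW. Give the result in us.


Rise time from bandwidth relationship:
tr = 0.35 / BW
   = 0.35 / 80584.0
   = 4.343293954e-06 s
   = 4.3433 us

4.3433 us


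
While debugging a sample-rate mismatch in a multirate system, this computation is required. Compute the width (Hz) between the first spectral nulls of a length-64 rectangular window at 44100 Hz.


Main lobe width for a rectangular window:
Width = 2 * fs / N
      = 2 * 44100 / 64
      = 88200 / 64
      = 1378.125 Hz

1378.125 Hz


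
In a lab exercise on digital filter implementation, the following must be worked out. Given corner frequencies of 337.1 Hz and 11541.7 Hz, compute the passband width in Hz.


Bandwidth is the difference of -3dB frequencies:
BW = f_high - f_low
   = 11541.7 - 337.1
   = 11204.6 Hz

11204.6 Hz


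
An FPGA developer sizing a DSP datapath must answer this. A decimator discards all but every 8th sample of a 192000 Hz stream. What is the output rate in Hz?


Decimation reduces the sample rate:
fs_out = fs_in / M
       = 192000 / 8
       = 24000.0 Hz

24000.0 Hz


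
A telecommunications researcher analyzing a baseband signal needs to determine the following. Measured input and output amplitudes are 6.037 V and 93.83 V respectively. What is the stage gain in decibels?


Voltage gain in dB:
G = 20 * log10(Vout / Vin)
  = 20 * log10(93.83 / 6.037)
  = 20 * log10(15.542488)
  = 20 * 1.191521
  = 23.83 dB

23.83 dB


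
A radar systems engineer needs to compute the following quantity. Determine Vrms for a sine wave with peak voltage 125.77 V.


RMS voltage for a sinusoidal waveform:
V_rms = V_peak / sqrt(2)
      = 125.77 / 1.414214
      = 88.933 V

88.933 V


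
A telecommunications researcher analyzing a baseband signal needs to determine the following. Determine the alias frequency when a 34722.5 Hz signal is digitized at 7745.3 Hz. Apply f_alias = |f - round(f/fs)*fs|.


Compute the nearest integer multiple of fs to the signal:
n = round(34722.5 / 7745.3) = 4
f_alias = |34722.5 - 4 * 7745.3|
        = |34722.5 - 30981.2|
        = 3741.3 Hz

3741.3


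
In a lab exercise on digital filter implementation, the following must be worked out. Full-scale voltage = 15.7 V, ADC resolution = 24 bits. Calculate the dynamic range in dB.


Dynamic range from full-scale to LSB:
V_min = V_max / 2^bits = 15.7 / 2^24
DR = 20 * log10(V_max / V_min)
   = 20 * log10(2^24)
   = 20 * 24 * log10(2)
   = 144.49 dB

144.49 dB


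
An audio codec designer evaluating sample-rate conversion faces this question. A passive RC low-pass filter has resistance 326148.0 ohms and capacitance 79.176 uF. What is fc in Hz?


Cutoff frequency of a first-order RC filter:
fc = 1 / (2 * pi * R * C)
C = 79.176 uF = 7.9176e-05 F
fc = 1 / (2 * pi * 326148.0 * 7.9176e-05)
   = 1 / 162.25128510831
   = 0.006163 Hz

0.006163 Hz


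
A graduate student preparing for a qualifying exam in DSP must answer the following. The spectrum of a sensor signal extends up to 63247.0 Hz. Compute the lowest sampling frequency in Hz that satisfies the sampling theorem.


The Nyquist rate is twice the maximum frequency component.
fs_min = 2 * fmax
      = 2 * 63247.0
      = 126494.0 Hz

126494.0


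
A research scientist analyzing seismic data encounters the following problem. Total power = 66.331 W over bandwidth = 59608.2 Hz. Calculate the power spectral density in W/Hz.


Power spectral density:
PSD = P / BW
    = 66.331 / 59608.2
    = 0.00111278 W/Hz

0.00111278 W/Hz


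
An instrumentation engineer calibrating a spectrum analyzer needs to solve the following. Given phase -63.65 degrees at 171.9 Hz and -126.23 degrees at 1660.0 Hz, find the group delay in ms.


Group delay from phase difference:
tau = -d(phi)/d(omega)
d(phi) = -62.58 deg = -1.092227 rad
d(omega) = 2*pi*(1660.0 - 171.9) = 9350.0081 rad/s
tau = -(-1.092227) / 9350.0081
    = 0.1168 ms

0.1168 ms


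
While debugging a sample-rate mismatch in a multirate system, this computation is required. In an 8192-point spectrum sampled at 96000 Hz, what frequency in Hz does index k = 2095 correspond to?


Frequency of DFT bin k:
f_k = k * fs / N
    = 2095 * 96000 / 8192
    = 201120000 / 8192
    = 24550.781 Hz

24550.781 Hz


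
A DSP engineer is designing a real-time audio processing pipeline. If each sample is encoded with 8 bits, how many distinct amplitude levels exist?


Number of quantization levels = 2^N
= 2^8
= 256

256


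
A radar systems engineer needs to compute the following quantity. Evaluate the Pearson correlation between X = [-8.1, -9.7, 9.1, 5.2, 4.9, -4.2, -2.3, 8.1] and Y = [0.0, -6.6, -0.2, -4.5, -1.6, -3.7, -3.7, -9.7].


Pearson correlation coefficient (population):
r = cov(X,Y) / (std(X) * std(Y))
Mean X = 0.375, Mean Y = -3.75
Cov(X,Y) = -1.53875
Std(X) = 6.90086, Std(Y) = 3.069609
r = -0.0726

-0.0726


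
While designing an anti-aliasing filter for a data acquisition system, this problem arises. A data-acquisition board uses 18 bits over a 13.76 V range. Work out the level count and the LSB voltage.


Step 1 — number of quantization levels:
L = 2^N = 2^18 = 262144

Step 2 — LSB step size:
delta = Vfs / L
      = 13.76 / 262144
      = 5.249e-05 V

Levels = 262144; step size = 5.249e-05 V


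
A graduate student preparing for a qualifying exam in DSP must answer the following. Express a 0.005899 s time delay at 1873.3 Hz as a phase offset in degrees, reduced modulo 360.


Phase shift from frequency and time delay:
phi = 360 * f * t_delay
    = 360 * 1873.3 * 0.005899
    = 3978.21 degrees
    mod 360 = 18.21 degrees

18.21 degrees


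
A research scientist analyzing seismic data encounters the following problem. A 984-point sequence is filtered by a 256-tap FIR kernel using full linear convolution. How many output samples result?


Linear convolution output length:
L = N + M - 1
  = 984 + 256 - 1
  = 1239 samples

1239


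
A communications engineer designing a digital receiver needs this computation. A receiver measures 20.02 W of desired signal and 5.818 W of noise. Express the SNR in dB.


SNR in decibels:
SNR = 10 * log10(Ps / Pn)
    = 10 * log10(20.02 / 5.818)
    = 10 * log10(3.441)
    = 10 * 0.5367
    = 5.37 dB

5.37 dB


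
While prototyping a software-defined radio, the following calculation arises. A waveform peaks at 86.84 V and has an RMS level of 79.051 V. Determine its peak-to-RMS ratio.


Crest factor is the ratio of peak to RMS:
CF = V_peak / V_rms
   = 86.84 / 79.051
   = 1.0985

1.0985


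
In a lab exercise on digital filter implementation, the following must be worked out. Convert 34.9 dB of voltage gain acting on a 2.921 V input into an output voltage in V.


Output voltage from dB gain:
V_out = V_in * 10^(gain_dB / 20)
      = 2.921 * 10^(34.9 / 20)
      = 2.921 * 55.590426
      = 162.3796 V

162.3796 V


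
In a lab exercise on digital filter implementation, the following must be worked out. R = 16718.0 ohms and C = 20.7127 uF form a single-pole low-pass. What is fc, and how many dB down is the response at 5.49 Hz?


Step 1 — cutoff frequency:
fc = 1 / (2*pi*R*C)
C = 20.7127 uF = 2.07127e-05 F
fc = 1 / (2*pi*16718.0*2.07127e-05)
   = 0.45962 Hz

Step 2 — magnitude at f = 5.49 Hz:
|H(f)| = 1 / sqrt(1 + (f/fc)^2)
f/fc = 5.49 / 0.45962 = 11.94465
|H| = 1 / sqrt(1 + 142.674664) = 0.0834276
|H|_dB = 20*log10(0.0834276) = -21.57 dB

fc = 0.45962 Hz; |H(5.49 Hz)| = -21.57 dB


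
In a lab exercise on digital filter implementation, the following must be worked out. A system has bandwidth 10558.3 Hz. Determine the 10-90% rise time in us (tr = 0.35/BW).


Rise time from bandwidth relationship:
tr = 0.35 / BW
   = 0.35 / 10558.3
   = 3.314927593e-05 s
   = 33.1493 us

33.1493 us


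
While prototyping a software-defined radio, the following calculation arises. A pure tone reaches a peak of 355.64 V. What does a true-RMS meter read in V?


RMS voltage for a sinusoidal waveform:
V_rms = V_peak / sqrt(2)
      = 355.64 / 1.414214
      = 251.475 V

251.475 V


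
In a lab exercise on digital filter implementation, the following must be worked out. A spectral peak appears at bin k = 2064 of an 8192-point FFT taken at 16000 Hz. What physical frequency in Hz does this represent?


Frequency of DFT bin k:
f_k = k * fs / N
    = 2064 * 16000 / 8192
    = 33024000 / 8192
    = 4031.25 Hz

4031.25 Hz


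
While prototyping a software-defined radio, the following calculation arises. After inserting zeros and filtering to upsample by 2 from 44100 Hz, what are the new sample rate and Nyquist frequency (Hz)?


Step 1 — output sample rate after interpolation by L:
fs_out = L * fs_in = 2 * 44100 = 88200 Hz

Step 2 — Nyquist frequency of the output stream:
f_Nyq = fs_out / 2 = 88200 / 2 = 44100.0 Hz

fs_out = 88200 Hz; f_Nyquist = 44100.0 Hz


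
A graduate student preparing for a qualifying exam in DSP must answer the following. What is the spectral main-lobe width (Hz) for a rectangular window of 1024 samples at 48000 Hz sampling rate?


Main lobe width for a rectangular window:
Width = 2 * fs / N
      = 2 * 48000 / 1024
      = 96000 / 1024
      = 93.75 Hz

93.75 Hz


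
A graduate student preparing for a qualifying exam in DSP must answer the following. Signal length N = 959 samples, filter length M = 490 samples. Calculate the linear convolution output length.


Linear convolution output length:
L = N + M - 1
  = 959 + 490 - 1
  = 1448 samples

1448


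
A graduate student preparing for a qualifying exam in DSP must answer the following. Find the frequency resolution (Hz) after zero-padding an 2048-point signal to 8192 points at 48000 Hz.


Frequency resolution after zero-padding:
N_padded = 2048 * 4 = 8192
df = fs / N_padded
   = 48000 / 8192
   = 5.8594 Hz

5.8594 Hz


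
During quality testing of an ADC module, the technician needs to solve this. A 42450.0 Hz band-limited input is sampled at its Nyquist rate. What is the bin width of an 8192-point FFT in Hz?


Step 1 — Nyquist sampling rate:
fs = 2 * fmax = 2 * 42450.0 = 84900.0 Hz

Step 2 — DFT bin spacing:
df = fs / N = 84900.0 / 8192 = 10.3638 Hz

10.3638 Hz


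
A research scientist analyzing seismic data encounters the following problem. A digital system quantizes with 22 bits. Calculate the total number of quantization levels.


Number of quantization levels = 2^N
= 2^22
= 4194304

4194304


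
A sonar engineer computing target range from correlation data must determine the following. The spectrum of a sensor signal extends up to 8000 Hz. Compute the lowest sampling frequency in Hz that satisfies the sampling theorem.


The Nyquist rate is twice the maximum frequency component.
fs_min = 2 * fmax
      = 2 * 8000
      = 16000 Hz

16000


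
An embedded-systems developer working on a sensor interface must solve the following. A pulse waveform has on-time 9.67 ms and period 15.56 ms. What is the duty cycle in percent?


Duty cycle as a percentage:
DC = (t_on / T) * 100
   = (9.67 / 15.56) * 100
   = 0.621465 * 100
   = 62.15 %

62.15 %


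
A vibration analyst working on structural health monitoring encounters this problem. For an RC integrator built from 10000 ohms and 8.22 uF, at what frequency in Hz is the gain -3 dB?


Cutoff frequency of a first-order RC filter:
fc = 1 / (2 * pi * R * C)
C = 8.22 uF = 8.22e-06 F
fc = 1 / (2 * pi * 10000 * 8.22e-06)
   = 1 / 0.51647783225016
   = 1.936192 Hz

1.936192 Hz


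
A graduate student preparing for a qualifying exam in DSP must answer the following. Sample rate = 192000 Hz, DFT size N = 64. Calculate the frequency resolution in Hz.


DFT frequency resolution:
df = fs / N
   = 192000 / 64
   = 3000.0 Hz

3000.0 Hz


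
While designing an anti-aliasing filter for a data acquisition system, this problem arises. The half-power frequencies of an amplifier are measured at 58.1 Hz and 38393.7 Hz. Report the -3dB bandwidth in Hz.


Bandwidth is the difference of -3dB frequencies:
BW = f_high - f_low
   = 38393.7 - 58.1
   = 38335.6 Hz

38335.6 Hz


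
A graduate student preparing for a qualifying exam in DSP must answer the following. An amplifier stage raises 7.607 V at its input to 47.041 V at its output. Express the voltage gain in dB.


Voltage gain in dB:
G = 20 * log10(Vout / Vin)
  = 20 * log10(47.041 / 7.607)
  = 20 * log10(6.18391)
  = 20 * 0.791263
  = 15.83 dB

15.83 dB


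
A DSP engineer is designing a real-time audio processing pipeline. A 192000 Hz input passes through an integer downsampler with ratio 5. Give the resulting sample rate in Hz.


Decimation reduces the sample rate:
fs_out = fs_in / M
       = 192000 / 5
       = 38400.0 Hz

38400.0 Hz


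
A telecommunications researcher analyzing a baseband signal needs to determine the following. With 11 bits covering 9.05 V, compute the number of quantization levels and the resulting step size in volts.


Step 1 — number of quantization levels:
L = 2^N = 2^11 = 2048

Step 2 — LSB step size:
delta = Vfs / L
      = 9.05 / 2048
      = 0.00441895 V

Levels = 2048; step size = 0.00441895 V


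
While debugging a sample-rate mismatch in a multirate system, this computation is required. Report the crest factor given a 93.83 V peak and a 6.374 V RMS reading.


Crest factor is the ratio of peak to RMS:
CF = V_peak / V_rms
   = 93.83 / 6.374
   = 14.7207

14.7207


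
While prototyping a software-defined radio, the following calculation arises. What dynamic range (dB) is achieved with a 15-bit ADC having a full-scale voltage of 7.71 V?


Dynamic range from full-scale to LSB:
V_min = V_max / 2^bits = 7.71 / 2^15
DR = 20 * log10(V_max / V_min)
   = 20 * log10(2^15)
   = 20 * 15 * log10(2)
   = 90.31 dB

90.31 dB


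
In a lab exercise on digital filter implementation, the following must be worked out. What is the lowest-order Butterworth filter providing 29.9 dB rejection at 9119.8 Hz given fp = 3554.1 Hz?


Butterworth filter order formula:
n = log10(10^(A/10) - 1) / (2 * log10(f_stop/f_pass))
10^(29.9/10) - 1 = 976.2372
f_stop/f_pass = 9119.8 / 3554.1 = 2.566
n = 3.6524 -> ceil = 4

4


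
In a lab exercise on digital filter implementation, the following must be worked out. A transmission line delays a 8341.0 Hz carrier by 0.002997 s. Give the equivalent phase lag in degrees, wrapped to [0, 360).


Phase shift from frequency and time delay:
phi = 360 * f * t_delay
    = 360 * 8341.0 * 0.002997
    = 8999.27 degrees
    mod 360 = 359.27 degrees

359.27 degrees


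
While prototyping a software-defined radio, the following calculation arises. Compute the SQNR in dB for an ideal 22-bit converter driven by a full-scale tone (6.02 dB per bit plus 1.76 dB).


Theoretical SNR for a full-scale sinusoid:
SNR = 6.02 * N + 1.76
    = 6.02 * 22 + 1.76
    = 132.44 + 1.76
    = 134.2 dB

134.2 dB


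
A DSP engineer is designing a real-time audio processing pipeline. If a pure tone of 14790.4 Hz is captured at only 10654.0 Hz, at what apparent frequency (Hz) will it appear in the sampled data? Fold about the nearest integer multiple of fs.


Compute the nearest integer multiple of fs to the signal:
n = round(14790.4 / 10654.0) = 1
f_alias = |14790.4 - 1 * 10654.0|
        = |14790.4 - 10654.0|
        = 4136.4 Hz

4136.4


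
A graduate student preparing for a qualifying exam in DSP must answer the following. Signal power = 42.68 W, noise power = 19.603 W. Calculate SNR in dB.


SNR in decibels:
SNR = 10 * log10(Ps / Pn)
    = 10 * log10(42.68 / 19.603)
    = 10 * log10(2.1772)
    = 10 * 0.3379
    = 3.38 dB

3.38 dB


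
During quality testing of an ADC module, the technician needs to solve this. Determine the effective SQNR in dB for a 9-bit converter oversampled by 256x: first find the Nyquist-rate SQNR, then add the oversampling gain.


Step 1 — baseline SQNR at Nyquist:
SQNR_base = 6.02*N + 1.76
          = 6.02*9 + 1.76
          = 55.94 dB

Step 2 — oversampling processing gain:
G = 10*log10(OSR) = 10*log10(256) = 24.08 dB

Step 3 — total:
SQNR_total = 55.94 + 24.08 = 80.02 dB

Base SQNR = 55.94 dB; oversampled SQNR = 80.02 dB


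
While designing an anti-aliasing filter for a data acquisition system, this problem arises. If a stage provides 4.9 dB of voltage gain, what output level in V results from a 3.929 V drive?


Output voltage from dB gain:
V_out = V_in * 10^(gain_dB / 20)
      = 3.929 * 10^(4.9 / 20)
      = 3.929 * 1.757924
      = 6.9069 V

6.9069 V


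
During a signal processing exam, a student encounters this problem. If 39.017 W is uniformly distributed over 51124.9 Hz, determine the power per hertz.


Power spectral density:
PSD = P / BW
    = 39.017 / 51124.9
    = 0.00076317 W/Hz

0.00076317 W/Hz


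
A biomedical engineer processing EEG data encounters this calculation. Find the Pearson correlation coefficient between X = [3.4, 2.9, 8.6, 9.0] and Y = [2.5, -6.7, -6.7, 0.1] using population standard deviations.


Pearson correlation coefficient (population):
r = cov(X,Y) / (std(X) * std(Y))
Mean X = 5.975, Mean Y = -2.7
Cov(X,Y) = -0.78
Std(X) = 2.834056, Std(Y) = 4.08901
r = -0.0673

-0.0673


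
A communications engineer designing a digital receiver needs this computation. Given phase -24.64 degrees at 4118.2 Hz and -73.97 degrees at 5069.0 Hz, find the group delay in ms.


Group delay from phase difference:
tau = -d(phi)/d(omega)
d(phi) = -49.33 deg = -0.860971 rad
d(omega) = 2*pi*(5069.0 - 4118.2) = 5974.0526 rad/s
tau = -(-0.860971) / 5974.0526
    = 0.1441 ms

0.1441 ms


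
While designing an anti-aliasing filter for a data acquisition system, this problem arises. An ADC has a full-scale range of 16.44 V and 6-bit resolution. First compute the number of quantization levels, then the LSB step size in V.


Step 1 — number of quantization levels:
L = 2^N = 2^6 = 64

Step 2 — LSB step size:
delta = Vfs / L
      = 16.44 / 64
      = 0.256875 V

Levels = 64; step size = 0.256875 V


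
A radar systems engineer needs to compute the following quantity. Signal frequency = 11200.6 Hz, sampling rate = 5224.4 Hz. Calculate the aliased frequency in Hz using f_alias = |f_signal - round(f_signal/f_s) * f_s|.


Compute the nearest integer multiple of fs to the signal:
n = round(11200.6 / 5224.4) = 2
f_alias = |11200.6 - 2 * 5224.4|
        = |11200.6 - 10448.8|
        = 751.8 Hz

751.8


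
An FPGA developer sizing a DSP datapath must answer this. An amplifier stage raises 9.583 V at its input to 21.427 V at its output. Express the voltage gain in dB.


Voltage gain in dB:
G = 20 * log10(Vout / Vin)
  = 20 * log10(21.427 / 9.583)
  = 20 * log10(2.235939)
  = 20 * 0.34946
  = 6.99 dB

6.99 dB


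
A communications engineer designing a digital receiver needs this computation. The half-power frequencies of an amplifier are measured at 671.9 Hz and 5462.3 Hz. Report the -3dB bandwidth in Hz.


Bandwidth is the difference of -3dB frequencies:
BW = f_high - f_low
   = 5462.3 - 671.9
   = 4790.4 Hz

4790.4 Hz


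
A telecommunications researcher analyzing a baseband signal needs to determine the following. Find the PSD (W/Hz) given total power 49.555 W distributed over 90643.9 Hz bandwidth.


Power spectral density:
PSD = P / BW
    = 49.555 / 90643.9
    = 0.0005467 W/Hz

0.0005467 W/Hz


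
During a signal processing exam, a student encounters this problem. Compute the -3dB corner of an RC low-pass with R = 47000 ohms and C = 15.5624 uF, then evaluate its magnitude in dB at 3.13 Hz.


Step 1 — cutoff frequency:
fc = 1 / (2*pi*R*C)
C = 15.5624 uF = 1.55624e-05 F
fc = 1 / (2*pi*47000*1.55624e-05)
   = 0.217593 Hz

Step 2 — magnitude at f = 3.13 Hz:
|H(f)| = 1 / sqrt(1 + (f/fc)^2)
f/fc = 3.13 / 0.217593 = 14.384654
|H| = 1 / sqrt(1 + 206.918271) = 0.0693512
|H|_dB = 20*log10(0.0693512) = -23.18 dB

fc = 0.217593 Hz; |H(3.13 Hz)| = -23.18 dB
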